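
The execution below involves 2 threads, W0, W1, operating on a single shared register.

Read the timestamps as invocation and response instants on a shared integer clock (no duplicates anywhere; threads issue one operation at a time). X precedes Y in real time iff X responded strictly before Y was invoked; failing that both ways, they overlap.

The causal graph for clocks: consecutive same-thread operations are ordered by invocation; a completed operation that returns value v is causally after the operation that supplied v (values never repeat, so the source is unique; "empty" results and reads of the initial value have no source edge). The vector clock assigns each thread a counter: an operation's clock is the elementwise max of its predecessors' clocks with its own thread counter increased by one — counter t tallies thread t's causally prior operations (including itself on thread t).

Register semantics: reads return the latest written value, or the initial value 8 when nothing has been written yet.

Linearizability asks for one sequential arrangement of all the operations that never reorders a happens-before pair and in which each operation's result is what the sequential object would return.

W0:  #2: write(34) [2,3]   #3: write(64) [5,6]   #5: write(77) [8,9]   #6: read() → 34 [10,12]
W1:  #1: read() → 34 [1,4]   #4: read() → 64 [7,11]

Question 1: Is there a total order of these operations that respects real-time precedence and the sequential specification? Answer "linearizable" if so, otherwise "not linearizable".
the violation lands at event 12, #6's response at time 12: events 1..11 linearize, events 1..12 do not
all 6 real-time-respecting orders fail — 6 completed register operations, no legal replay
sample order #1, #2, #3, #4, #5, #6 stalls at step 1 — #1 read() → 34 has no legal effect
sample order #1, #2, #3, #5, #4, #6 stalls at step 1 — #1 read() → 34 has no legal effect

not linearizable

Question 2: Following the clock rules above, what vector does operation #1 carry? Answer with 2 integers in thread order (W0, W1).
root op #2, invoked 2: fresh clock plus W0's own tick → (1, 0)
#1 (invocation 1): componentwise max over VC(#2)=(1, 0), +1 at W1, giving (1, 1)
#3 (invocation 5): componentwise max over VC(#2)=(1, 0), +1 at W0, giving (2, 0)
#5 (invocation 8): componentwise max over VC(#3)=(2, 0), +1 at W0, giving (3, 0)
#4 (invocation 7): componentwise max over VC(#1)=(1, 1), VC(#3)=(2, 0), +1 at W1, giving (2, 2)
#6 (invocation 10): componentwise max over VC(#2)=(1, 0), VC(#5)=(3, 0), +1 at W0, giving (4, 0)
target: VC(#1) = (1, 1)

(1, 1)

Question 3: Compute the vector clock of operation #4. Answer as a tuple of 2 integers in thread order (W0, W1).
no predecessors for #2 (invoked 2): W0 increments from zero → (1, 0)
#1, invoked 1, takes VC(#2)=(1, 0) under max, adds 1 for W1 → (1, 1)
#3, invoked 5, takes VC(#2)=(1, 0) under max, adds 1 for W0 → (2, 0)
#5, invoked 8, takes VC(#3)=(2, 0) under max, adds 1 for W0 → (3, 0)
#4, invoked 7, takes VC(#1)=(1, 1), VC(#3)=(2, 0) under max, adds 1 for W1 → (2, 2)
#6, invoked 10, takes VC(#2)=(1, 0), VC(#5)=(3, 0) under max, adds 1 for W0 → (4, 0)
target: VC(#4) = (2, 2)

(2, 2)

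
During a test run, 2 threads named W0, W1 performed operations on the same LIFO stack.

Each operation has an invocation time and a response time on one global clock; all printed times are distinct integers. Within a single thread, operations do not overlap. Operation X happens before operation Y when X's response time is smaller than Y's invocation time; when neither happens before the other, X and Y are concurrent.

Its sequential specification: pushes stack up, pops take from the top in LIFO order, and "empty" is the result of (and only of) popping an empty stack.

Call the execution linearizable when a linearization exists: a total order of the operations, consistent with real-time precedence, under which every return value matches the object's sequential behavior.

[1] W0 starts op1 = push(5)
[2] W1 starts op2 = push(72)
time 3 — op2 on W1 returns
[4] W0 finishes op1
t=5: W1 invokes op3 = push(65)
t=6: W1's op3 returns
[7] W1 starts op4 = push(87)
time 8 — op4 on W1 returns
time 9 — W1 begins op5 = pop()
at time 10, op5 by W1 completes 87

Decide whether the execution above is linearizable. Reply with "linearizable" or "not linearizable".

linearizable

one valid linearization: op1, op2, op3, op4, op5
after step 1 (op1 push(5)): stack <5>
after step 2 (op2 push(72)): stack <5,72>
after step 3 (op3 push(65)): stack <5,72,65>
after step 4 (op4 push(87)): stack <5,72,65,87>
after step 5 (op5 pop() → 87): stack <5,72,65>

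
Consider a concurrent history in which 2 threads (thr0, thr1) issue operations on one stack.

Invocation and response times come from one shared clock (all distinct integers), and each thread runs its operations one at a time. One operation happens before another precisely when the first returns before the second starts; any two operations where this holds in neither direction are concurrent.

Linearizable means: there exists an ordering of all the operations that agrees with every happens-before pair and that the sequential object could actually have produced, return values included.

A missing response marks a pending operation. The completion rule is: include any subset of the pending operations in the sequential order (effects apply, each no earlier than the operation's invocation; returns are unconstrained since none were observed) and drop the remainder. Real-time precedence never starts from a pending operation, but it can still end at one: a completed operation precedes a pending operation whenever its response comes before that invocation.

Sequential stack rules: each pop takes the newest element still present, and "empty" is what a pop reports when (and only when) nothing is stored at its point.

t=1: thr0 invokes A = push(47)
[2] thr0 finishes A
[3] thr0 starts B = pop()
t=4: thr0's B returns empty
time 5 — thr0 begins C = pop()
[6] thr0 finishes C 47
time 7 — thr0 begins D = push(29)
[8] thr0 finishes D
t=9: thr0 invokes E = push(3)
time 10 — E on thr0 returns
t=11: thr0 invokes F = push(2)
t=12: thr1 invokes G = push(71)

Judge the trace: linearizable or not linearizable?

through event 3 a valid linearization exists; event 4 (B responding at time 4) ends that
exhaustive check: the 2 completed stack ops admit one real-time order; illegal
one such order, A, B, breaks at step 2 where B pop() → empty is illegal

not linearizable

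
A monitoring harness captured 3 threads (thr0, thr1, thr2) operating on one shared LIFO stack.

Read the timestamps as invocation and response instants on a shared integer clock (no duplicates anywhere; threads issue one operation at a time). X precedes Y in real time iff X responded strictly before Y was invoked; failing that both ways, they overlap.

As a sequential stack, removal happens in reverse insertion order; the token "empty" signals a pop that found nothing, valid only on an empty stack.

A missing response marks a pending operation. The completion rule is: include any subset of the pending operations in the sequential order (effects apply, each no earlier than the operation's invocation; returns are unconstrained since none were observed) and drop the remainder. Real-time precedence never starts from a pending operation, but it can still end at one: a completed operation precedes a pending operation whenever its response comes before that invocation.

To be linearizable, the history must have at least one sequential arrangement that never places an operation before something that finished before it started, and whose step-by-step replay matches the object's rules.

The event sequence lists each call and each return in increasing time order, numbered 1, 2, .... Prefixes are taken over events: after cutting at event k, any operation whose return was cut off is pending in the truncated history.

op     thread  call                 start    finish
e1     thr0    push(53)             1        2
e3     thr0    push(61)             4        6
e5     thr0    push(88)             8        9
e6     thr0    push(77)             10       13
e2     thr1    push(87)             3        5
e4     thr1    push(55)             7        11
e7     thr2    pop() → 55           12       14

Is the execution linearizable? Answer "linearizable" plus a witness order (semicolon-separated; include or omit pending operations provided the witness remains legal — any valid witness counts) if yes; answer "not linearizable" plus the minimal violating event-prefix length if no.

linearizable — witness: e1; e2; e3; e5; e4; e7; e6

1. e1 push(53), leaving stack <53>
2. e2 push(87), leaving stack <53,87>
3. e3 push(61), leaving stack <53,87,61>
4. e5 push(88), leaving stack <53,87,61,88>
5. e4 push(55), leaving stack <53,87,61,88,55>
6. e7 pop() → 55, leaving stack <53,87,61,88>
7. e6 push(77), leaving stack <53,87,61,88,77>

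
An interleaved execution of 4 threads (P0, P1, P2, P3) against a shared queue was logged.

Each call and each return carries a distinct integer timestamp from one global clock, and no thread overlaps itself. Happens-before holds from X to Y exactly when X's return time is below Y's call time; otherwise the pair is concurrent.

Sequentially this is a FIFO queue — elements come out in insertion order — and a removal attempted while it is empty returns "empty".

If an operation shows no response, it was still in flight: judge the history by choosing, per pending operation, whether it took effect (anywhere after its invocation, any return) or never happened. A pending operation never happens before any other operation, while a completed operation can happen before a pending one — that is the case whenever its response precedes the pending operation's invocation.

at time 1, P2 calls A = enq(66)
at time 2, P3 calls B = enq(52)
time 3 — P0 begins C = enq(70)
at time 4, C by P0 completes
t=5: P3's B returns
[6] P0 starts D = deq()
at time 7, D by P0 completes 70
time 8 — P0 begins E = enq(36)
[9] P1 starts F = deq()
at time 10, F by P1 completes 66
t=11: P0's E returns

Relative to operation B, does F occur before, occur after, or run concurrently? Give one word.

after

F spans [9,10], B spans [2,5]
resp(B)=5 < inv(F)=9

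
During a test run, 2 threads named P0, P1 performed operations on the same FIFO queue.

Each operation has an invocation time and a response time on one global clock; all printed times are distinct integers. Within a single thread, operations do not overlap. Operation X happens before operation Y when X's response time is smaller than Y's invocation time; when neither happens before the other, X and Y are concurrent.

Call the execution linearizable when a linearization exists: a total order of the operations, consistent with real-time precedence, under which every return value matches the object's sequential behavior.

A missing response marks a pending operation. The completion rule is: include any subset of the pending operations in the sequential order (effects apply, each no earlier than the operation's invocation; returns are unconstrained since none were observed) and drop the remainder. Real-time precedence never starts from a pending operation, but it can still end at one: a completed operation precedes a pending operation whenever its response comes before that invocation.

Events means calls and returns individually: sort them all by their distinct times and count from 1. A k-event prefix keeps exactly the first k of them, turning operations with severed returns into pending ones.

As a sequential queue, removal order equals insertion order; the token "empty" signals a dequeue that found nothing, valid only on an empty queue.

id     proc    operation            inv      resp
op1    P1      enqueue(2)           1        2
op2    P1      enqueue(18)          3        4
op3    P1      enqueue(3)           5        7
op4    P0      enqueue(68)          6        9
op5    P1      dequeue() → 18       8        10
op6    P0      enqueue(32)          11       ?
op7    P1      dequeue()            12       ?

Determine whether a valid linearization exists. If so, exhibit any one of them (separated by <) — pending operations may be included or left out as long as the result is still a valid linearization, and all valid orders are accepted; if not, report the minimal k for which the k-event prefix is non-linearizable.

not linearizable — minimal violating prefix: 10 events

cut after 9 events: linearizable; cut after 10 events (op5 responds, time 10): not linearizable
checked exhaustively: 3 real-time-consistent orders of 5 completed operations, zero legal FIFO queue replays
sample order op1, op2, op3, op4, op5 stalls at step 5 — op5 dequeue() → 18 has no legal effect
sample order op1, op2, op3, op5, op4 stalls at step 4 — op5 dequeue() → 18 has no legal effect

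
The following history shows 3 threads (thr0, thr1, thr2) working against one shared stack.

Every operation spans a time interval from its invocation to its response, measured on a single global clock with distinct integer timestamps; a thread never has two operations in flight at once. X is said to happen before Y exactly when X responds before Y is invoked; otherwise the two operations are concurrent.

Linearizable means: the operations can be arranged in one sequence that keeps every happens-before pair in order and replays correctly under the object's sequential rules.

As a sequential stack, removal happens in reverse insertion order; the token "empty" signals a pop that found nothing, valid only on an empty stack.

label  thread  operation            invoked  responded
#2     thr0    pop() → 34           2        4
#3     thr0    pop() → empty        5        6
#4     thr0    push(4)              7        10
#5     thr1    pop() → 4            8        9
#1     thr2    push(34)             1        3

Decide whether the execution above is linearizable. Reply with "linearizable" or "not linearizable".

one valid linearization: #1, #2, #3, #4, #5
after step 1 (#1 push(34)): stack <34>
after step 2 (#2 pop() → 34): stack <>
after step 3 (#3 pop() → empty): stack <>
after step 4 (#4 push(4)): stack <4>
after step 5 (#5 pop() → 4): stack <>

linearizable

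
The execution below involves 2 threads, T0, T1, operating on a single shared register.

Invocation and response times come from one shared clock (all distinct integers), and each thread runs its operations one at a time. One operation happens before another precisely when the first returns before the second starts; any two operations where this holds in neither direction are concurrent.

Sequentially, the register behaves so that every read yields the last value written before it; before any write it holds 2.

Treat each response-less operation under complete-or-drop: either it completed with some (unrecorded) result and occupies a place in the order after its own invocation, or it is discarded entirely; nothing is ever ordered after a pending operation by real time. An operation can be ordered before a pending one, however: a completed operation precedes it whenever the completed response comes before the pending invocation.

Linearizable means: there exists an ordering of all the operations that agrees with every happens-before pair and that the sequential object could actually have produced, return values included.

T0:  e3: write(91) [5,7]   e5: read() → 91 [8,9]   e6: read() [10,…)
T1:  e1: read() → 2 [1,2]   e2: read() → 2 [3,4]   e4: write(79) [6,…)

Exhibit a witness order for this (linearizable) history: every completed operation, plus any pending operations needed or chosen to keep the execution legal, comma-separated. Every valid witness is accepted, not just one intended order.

e1, e2, e3, e5

after step 1 (e1 read() → 2): value 2
after step 2 (e2 read() → 2): value 2
after step 3 (e3 write(91)): value 91
after step 4 (e5 read() → 91): value 91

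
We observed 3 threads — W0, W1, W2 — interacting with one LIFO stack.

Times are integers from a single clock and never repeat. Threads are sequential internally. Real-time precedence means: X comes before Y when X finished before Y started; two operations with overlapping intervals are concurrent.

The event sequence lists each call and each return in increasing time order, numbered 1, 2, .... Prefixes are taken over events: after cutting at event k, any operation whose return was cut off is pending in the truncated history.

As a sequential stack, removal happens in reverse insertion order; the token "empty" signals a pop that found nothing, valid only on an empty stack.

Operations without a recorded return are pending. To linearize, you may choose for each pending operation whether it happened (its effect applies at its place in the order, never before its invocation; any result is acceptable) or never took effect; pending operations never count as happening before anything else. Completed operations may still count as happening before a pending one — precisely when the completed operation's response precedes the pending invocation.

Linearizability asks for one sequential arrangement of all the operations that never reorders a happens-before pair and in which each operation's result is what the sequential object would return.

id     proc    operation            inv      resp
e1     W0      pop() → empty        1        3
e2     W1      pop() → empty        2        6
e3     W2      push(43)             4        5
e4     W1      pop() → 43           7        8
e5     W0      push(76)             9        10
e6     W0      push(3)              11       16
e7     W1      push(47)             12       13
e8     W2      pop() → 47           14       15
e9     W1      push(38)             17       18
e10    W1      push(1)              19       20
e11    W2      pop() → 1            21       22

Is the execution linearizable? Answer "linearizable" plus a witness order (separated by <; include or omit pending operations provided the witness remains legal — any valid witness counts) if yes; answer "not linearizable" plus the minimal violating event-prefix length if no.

linearizable — witness: e1 < e2 < e3 < e4 < e5 < e6 < e7 < e8 < e9 < e10 < e11

step 1: e1 pop() → empty — stack <>
step 2: e2 pop() → empty — stack <>
step 3: e3 push(43) — stack <43>
step 4: e4 pop() → 43 — stack <>
step 5: e5 push(76) — stack <76>
step 6: e6 push(3) — stack <76,3>
step 7: e7 push(47) — stack <76,3,47>
step 8: e8 pop() → 47 — stack <76,3>
step 9: e9 push(38) — stack <76,3,38>
step 10: e10 push(1) — stack <76,3,38,1>
step 11: e11 pop() → 1 — stack <76,3,38>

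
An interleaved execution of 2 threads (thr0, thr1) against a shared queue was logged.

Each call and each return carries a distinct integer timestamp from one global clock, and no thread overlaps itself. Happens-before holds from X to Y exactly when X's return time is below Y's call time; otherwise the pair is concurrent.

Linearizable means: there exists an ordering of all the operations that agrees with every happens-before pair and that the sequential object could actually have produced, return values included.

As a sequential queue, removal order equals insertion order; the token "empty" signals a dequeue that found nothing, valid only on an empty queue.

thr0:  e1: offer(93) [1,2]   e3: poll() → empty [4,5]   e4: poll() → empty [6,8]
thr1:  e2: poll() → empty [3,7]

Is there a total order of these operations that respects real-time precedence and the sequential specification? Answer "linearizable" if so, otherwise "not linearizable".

cut after 6 events: linearizable; cut after 7 events (e2 responds, time 7): not linearizable
every one of the 2 real-time-consistent orders over 3 completed queue ops fails the sequential spec
no escape via the 1 pending operation (e4): every completion choice fails
take e1, e2, e3 (pending dropped): step 2 already fails, because e2 poll() → empty cannot occur there
take e1, e3, e2 (pending dropped): step 2 already fails, because e3 poll() → empty cannot occur there

not linearizable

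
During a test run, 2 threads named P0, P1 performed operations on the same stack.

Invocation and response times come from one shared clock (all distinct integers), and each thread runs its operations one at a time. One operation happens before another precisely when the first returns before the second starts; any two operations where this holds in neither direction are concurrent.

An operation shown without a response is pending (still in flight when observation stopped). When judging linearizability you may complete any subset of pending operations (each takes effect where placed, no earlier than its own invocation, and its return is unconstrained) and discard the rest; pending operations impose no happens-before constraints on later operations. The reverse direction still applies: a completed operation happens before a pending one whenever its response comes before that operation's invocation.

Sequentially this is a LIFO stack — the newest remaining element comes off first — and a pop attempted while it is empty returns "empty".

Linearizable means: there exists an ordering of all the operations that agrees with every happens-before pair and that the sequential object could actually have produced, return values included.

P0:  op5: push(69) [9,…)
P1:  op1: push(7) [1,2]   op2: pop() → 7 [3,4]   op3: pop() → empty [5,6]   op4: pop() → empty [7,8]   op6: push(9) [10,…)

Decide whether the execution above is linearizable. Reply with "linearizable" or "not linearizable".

linearizable

a witness: op1, op2, op3, op4
after step 1 (op1 push(7)): stack <7>
after step 2 (op2 pop() → 7): stack <>
after step 3 (op3 pop() → empty): stack <>
after step 4 (op4 pop() → empty): stack <>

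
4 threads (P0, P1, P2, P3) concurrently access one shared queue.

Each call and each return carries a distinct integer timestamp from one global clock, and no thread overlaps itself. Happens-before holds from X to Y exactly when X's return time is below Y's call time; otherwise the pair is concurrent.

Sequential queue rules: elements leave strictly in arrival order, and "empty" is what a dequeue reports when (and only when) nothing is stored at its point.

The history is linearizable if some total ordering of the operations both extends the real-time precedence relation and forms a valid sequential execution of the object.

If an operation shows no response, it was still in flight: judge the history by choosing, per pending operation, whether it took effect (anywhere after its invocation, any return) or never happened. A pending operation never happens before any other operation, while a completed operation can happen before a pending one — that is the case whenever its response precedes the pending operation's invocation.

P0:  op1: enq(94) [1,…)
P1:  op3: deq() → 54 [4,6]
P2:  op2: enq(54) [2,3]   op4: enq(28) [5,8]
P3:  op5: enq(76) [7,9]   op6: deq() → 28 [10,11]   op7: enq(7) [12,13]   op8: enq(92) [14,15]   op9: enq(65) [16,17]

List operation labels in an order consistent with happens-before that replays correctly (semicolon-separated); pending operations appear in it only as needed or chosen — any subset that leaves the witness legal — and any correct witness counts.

op2; op3; op4; op1; op5; op6; op7; op8; op9

step 1: op2 enq(54) — queue <54>
step 2: op3 deq() → 54 — queue <>
step 3: op4 enq(28) — queue <28>
step 4: op1 enq(94) (pending, included) — queue <28,94>
step 5: op5 enq(76) — queue <28,94,76>
step 6: op6 deq() → 28 — queue <94,76>
step 7: op7 enq(7) — queue <94,76,7>
step 8: op8 enq(92) — queue <94,76,7,92>
step 9: op9 enq(65) — queue <94,76,7,92,65>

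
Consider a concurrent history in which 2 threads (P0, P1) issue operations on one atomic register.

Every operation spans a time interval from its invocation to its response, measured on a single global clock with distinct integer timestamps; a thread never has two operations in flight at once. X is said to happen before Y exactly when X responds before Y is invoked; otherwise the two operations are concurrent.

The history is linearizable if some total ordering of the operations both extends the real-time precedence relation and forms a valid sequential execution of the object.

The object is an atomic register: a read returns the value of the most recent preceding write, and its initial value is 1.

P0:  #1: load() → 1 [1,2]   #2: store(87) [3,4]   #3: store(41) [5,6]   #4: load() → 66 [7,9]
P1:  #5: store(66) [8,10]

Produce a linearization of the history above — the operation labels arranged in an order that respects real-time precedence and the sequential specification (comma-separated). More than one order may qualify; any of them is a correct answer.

#1, #2, #3, #5, #4

after step 1 (#1 load() → 1): value 1
after step 2 (#2 store(87)): value 87
after step 3 (#3 store(41)): value 41
after step 4 (#5 store(66)): value 66
after step 5 (#4 load() → 66): value 66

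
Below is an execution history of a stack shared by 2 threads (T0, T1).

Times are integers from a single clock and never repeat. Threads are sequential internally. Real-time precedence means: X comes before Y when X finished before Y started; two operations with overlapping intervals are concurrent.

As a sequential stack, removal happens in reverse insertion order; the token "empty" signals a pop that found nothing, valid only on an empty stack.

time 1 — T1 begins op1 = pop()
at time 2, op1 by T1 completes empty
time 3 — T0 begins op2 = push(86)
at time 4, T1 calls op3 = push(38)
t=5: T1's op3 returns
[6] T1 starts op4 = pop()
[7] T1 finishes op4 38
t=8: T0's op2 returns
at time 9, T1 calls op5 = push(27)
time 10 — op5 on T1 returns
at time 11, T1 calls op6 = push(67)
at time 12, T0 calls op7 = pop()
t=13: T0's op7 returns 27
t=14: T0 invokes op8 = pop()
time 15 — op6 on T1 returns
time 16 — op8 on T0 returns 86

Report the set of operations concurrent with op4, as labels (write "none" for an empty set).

concurrent with op4 ([6,7]): every op whose interval crosses 6..7
op1 [1,2]: before
op2 [3,8]: concurrent
op3 [4,5]: before
op5 [9,10]: after
op6 [11,15]: after
op7 [12,13]: after
op8 [14,16]: after

op2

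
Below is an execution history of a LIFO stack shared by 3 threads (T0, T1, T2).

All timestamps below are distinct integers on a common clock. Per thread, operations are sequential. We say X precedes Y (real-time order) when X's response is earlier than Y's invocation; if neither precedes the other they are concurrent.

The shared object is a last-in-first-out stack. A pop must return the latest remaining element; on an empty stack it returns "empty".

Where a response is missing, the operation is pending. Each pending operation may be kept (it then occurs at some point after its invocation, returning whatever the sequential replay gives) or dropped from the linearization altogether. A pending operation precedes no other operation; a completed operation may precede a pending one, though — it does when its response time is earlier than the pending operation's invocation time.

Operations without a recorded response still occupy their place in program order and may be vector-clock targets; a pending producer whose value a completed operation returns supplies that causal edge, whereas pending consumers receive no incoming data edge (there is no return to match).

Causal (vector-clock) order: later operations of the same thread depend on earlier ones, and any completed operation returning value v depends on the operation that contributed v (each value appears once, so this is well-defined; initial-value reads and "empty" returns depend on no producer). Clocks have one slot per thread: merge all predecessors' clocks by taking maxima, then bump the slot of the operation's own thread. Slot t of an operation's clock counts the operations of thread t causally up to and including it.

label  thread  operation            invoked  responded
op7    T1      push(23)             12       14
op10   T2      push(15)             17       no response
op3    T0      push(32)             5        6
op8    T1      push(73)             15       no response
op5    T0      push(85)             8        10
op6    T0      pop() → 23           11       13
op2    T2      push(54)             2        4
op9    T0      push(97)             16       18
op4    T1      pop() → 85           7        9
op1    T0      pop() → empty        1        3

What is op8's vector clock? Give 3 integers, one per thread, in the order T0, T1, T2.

op2, invoked 2, has no incoming edges; only T2's bump applies → (0, 0, 1)
op1, invoked 1, has no incoming edges; only T0's bump applies → (1, 0, 0)
invoked at 17, op10 merges VC(op2)=(0, 0, 1) and bumps T2's slot → (0, 0, 2)
invoked at 5, op3 merges VC(op1)=(1, 0, 0) and bumps T0's slot → (2, 0, 0)
invoked at 8, op5 merges VC(op3)=(2, 0, 0) and bumps T0's slot → (3, 0, 0)
invoked at 7, op4 merges VC(op5)=(3, 0, 0) and bumps T1's slot → (3, 1, 0)
invoked at 12, op7 merges VC(op4)=(3, 1, 0) and bumps T1's slot → (3, 2, 0)
invoked at 15, op8 merges VC(op7)=(3, 2, 0) and bumps T1's slot → (3, 3, 0)
invoked at 11, op6 merges VC(op5)=(3, 0, 0), VC(op7)=(3, 2, 0) and bumps T0's slot → (4, 2, 0)
invoked at 16, op9 merges VC(op6)=(4, 2, 0) and bumps T0's slot → (5, 2, 0)
target: VC(op8) = (3, 3, 0)

(3, 3, 0)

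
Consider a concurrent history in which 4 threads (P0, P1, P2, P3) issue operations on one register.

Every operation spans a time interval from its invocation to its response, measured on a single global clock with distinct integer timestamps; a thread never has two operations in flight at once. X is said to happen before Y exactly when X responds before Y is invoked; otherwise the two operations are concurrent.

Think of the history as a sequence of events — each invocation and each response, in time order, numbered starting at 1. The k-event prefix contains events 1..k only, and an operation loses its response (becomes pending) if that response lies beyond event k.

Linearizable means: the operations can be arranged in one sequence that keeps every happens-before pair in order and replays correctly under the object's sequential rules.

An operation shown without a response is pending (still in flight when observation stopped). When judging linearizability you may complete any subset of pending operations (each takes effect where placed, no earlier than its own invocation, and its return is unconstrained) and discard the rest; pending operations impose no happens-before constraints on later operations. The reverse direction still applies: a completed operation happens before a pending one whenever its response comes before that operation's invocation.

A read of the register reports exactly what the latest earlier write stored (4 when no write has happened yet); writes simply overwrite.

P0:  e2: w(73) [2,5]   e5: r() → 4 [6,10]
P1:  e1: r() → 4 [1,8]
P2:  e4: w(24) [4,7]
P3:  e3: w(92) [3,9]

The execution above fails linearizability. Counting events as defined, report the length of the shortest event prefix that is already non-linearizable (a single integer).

10

events 1..9 are still linearizable — one witness is e1, e2, e3, e4:
step 1: e1 r() → 4 — value 4
step 2: e2 w(73) — value 73
step 3: e3 w(92) — value 92
step 4: e4 w(24) — value 24
event 10 — e5's response, time 10 — after it, nothing linearizes
e.g. e1, e2, e3, e4, e5: illegal at step 5, since e5 r() → 4 cannot apply there
e.g. e1, e2, e3, e5, e4: illegal at step 4, since e5 r() → 4 cannot apply there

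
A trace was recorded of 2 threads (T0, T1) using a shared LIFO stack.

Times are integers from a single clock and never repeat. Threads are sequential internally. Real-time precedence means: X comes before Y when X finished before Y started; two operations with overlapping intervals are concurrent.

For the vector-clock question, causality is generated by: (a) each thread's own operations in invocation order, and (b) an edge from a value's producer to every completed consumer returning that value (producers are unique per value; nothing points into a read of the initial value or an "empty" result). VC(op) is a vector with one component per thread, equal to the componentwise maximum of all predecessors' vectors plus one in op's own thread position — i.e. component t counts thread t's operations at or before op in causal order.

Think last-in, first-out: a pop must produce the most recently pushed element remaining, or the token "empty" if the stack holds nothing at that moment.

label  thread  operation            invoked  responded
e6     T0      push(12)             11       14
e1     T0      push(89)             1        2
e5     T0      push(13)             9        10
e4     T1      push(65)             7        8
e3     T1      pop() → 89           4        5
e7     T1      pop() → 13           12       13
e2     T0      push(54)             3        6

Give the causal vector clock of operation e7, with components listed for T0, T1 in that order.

(3, 3)

invoked at 1, e1 has no predecessors; its own T0 bump gives (1, 0)
merge at e3 (invoked 4): VC(e1)=(1, 0), own-thread bump on T1 → (1, 1)
merge at e2 (invoked 3): VC(e1)=(1, 0), own-thread bump on T0 → (2, 0)
merge at e4 (invoked 7): VC(e3)=(1, 1), own-thread bump on T1 → (1, 2)
merge at e5 (invoked 9): VC(e2)=(2, 0), own-thread bump on T0 → (3, 0)
merge at e6 (invoked 11): VC(e5)=(3, 0), own-thread bump on T0 → (4, 0)
merge at e7 (invoked 12): VC(e4)=(1, 2), VC(e5)=(3, 0), own-thread bump on T1 → (3, 3)
target: VC(e7) = (3, 3)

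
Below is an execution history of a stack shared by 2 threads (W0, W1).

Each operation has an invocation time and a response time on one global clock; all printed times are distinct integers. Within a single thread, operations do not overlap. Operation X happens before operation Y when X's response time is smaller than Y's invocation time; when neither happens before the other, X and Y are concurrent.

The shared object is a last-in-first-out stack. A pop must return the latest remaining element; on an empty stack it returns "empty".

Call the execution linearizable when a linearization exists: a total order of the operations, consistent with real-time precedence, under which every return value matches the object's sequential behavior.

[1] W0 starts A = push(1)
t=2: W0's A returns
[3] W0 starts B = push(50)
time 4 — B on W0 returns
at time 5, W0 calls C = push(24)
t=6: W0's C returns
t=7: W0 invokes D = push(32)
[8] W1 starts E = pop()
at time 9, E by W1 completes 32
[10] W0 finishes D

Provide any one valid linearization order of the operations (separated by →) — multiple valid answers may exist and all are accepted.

A → B → C → D → E

after step 1 (A push(1)): stack <1>
after step 2 (B push(50)): stack <1,50>
after step 3 (C push(24)): stack <1,50,24>
after step 4 (D push(32)): stack <1,50,24,32>
after step 5 (E pop() → 32): stack <1,50,24>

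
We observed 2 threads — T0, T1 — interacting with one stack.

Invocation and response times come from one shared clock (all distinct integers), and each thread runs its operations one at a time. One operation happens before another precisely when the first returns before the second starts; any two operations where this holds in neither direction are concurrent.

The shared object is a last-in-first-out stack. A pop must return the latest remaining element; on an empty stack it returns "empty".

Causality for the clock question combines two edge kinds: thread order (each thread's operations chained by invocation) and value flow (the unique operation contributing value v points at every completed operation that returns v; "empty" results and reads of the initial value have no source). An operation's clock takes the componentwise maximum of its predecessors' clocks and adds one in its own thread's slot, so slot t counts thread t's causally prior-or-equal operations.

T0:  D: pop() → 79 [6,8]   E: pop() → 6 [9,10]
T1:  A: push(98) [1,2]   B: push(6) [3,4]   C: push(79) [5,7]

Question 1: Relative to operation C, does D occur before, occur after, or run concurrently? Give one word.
D spans [6,8], C spans [5,7]
the intervals overlap in both directions

concurrent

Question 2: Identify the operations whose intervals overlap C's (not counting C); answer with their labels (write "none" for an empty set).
C spans [5,7]: anything still running between times 5 and 7 counts as concurrent
A [1,2]: before
B [3,4]: before
D [6,8]: concurrent
E [9,10]: after

D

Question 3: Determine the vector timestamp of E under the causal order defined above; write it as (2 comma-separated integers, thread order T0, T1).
VC(A, invoked at 1): no causal predecessors; +1 on T1 → (0, 1)
B, invoked 3, takes VC(A)=(0, 1) under max, adds 1 for T1 → (0, 2)
C, invoked 5, takes VC(B)=(0, 2) under max, adds 1 for T1 → (0, 3)
D, invoked 6, takes VC(C)=(0, 3) under max, adds 1 for T0 → (1, 3)
E, invoked 9, takes VC(B)=(0, 2), VC(D)=(1, 3) under max, adds 1 for T0 → (2, 3)
target: VC(E) = (2, 3)

(2, 3)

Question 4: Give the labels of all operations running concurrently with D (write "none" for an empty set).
concurrent with D ([6,8]): every op whose interval crosses 6..8
A [1,2]: before
B [3,4]: before
C [5,7]: concurrent
E [9,10]: after

C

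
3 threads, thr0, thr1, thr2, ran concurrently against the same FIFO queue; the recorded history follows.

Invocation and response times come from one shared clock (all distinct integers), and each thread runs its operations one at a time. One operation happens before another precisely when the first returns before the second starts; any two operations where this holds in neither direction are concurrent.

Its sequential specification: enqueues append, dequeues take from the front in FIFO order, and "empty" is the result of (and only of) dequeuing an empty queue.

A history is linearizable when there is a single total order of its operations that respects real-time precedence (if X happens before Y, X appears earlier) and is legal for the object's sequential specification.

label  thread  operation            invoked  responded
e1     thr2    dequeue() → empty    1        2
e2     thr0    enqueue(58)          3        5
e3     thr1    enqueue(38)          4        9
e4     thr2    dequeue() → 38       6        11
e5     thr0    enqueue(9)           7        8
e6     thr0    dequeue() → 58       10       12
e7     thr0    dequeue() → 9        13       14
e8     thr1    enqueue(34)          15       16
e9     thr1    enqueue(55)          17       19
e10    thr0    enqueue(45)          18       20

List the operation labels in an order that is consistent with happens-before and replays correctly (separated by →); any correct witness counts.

after step 1 (e1 dequeue() → empty): queue <>
after step 2 (e2 enqueue(58)): queue <58>
after step 3 (e3 enqueue(38)): queue <58,38>
after step 4 (e5 enqueue(9)): queue <58,38,9>
after step 5 (e6 dequeue() → 58): queue <38,9>
after step 6 (e4 dequeue() → 38): queue <9>
after step 7 (e7 dequeue() → 9): queue <>
after step 8 (e8 enqueue(34)): queue <34>
after step 9 (e9 enqueue(55)): queue <34,55>
after step 10 (e10 enqueue(45)): queue <34,55,45>

e1 → e2 → e3 → e5 → e6 → e4 → e7 → e8 → e9 → e10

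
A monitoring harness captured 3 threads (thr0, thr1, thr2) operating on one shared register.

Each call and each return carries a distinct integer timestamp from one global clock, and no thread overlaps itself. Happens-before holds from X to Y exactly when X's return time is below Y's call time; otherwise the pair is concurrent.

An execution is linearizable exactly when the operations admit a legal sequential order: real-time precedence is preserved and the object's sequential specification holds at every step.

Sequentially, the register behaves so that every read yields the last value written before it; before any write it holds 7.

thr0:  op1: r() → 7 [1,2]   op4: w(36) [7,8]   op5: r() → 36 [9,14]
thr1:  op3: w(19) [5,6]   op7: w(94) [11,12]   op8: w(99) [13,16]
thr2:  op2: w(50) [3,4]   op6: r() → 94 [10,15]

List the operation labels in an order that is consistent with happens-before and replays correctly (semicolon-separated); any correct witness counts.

after step 1 (op1 r() → 7): value 7
after step 2 (op2 w(50)): value 50
after step 3 (op3 w(19)): value 19
after step 4 (op4 w(36)): value 36
after step 5 (op5 r() → 36): value 36
after step 6 (op7 w(94)): value 94
after step 7 (op6 r() → 94): value 94
after step 8 (op8 w(99)): value 99

op1; op2; op3; op4; op5; op7; op6; op8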